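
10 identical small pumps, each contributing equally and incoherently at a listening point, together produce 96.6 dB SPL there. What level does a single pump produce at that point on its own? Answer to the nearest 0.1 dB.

10 equal incoherent sources add 10·log₁₀(10) = 10.00 dB over one source.
L_one = 96.6 − 10.00 = 86.6 dB SPL.

86.6 dB SPL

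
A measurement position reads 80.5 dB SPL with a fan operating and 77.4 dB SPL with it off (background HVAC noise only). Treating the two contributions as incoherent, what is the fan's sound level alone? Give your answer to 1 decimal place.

77.6 dB SPL

Background correction is a power subtraction:
L_src = 10·log₁₀(10^(80.5/10) − 10^(77.4/10)) = 10·log₁₀(57250000) = 77.6 dB SPL.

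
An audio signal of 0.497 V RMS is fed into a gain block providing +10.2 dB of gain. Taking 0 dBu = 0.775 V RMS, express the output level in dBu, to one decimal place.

+6.3 dBu

Input level: 20·log₁₀(0.497/0.775) = -3.86 dBu.
Output: -3.86 + 10.2 = +6.3 dBu.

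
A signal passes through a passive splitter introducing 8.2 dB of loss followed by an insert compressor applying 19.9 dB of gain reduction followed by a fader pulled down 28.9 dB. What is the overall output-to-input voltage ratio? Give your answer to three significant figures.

Net gain = (−8.2) + (−19.9) + (−28.9) = -57.0 dB.
Voltage ratio = 10^(-57.0/20) = 0.00141.

0.00141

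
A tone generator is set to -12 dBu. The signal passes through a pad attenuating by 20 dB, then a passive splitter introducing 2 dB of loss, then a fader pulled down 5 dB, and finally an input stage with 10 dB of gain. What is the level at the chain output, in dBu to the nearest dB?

In dB, series stages simply add:
-12 − 20 − 2 − 5 + 10 = -29 dBu.

-29 dBu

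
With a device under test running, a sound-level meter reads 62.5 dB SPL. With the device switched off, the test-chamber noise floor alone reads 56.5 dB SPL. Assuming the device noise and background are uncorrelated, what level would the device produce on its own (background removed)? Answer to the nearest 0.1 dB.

61.2 dB SPL

Remove the background by subtracting linear intensities:
L_src = 10·log₁₀(10^(62.5/10) − 10^(56.5/10)) = 10·log₁₀(1332000) = 61.2 dB SPL.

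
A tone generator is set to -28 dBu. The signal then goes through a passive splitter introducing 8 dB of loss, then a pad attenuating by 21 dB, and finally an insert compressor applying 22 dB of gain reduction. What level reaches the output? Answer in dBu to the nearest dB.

In dB, series stages simply add:
-28 − 8 − 21 − 22 = -79 dBu.

-79 dBu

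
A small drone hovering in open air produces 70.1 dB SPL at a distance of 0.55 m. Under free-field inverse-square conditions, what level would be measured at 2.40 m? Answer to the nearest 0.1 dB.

Free-field point source: level drops by 20·log₁₀ of the distance ratio.
ΔL = −20·log₁₀(2.40/0.55) = -12.80 dB, so L₂ = 70.1 + (-12.80) = 57.3 dB SPL.

57.3 dB SPL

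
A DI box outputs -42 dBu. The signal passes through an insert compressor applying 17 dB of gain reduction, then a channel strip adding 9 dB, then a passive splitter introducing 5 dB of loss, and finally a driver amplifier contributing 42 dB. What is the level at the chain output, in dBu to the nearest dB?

In dB, series stages simply add:
-42 − 17 + 9 − 5 + 42 = -13 dBu.

-13 dBu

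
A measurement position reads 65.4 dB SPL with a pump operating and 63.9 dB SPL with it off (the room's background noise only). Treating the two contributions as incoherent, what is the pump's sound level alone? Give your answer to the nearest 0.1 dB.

Remove the background by subtracting linear intensities:
L_src = 10·log₁₀(10^(65.4/10) − 10^(63.9/10)) = 10·log₁₀(1013000) = 60.1 dB SPL.

60.1 dB SPL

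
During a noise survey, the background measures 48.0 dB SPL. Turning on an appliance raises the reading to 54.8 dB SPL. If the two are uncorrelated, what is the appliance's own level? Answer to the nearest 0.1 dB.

53.8 dB SPL

Background correction is a power subtraction:
L_src = 10·log₁₀(10^(54.8/10) − 10^(48.0/10)) = 10·log₁₀(238900) = 53.8 dB SPL.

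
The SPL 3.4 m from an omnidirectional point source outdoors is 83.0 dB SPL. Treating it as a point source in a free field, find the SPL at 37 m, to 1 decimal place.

62.3 dB SPL

For a point source in a free field, ΔL = −20·log₁₀(d₂/d₁).
ΔL = −20·log₁₀(37/3.4) = -20.73 dB, so L₂ = 83.0 + (-20.73) = 62.3 dB SPL.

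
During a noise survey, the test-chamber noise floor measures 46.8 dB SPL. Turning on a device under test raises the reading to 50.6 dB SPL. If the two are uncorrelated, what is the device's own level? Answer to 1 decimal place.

48.3 dB SPL

Remove the background by subtracting linear intensities:
L_src = 10·log₁₀(10^(50.6/10) − 10^(46.8/10)) = 10·log₁₀(66950) = 48.3 dB SPL.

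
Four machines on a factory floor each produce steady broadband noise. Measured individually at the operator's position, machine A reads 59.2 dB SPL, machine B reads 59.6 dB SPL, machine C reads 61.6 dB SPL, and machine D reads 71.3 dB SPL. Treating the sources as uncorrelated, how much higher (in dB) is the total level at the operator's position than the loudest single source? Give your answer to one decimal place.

0.9 dB

Uncorrelated sources add in intensity (power), not in dB.
L_total = 10·log₁₀(10^(59.2/10) + 10^(59.6/10) + 10^(61.6/10) + 10^(71.3/10)) = 72.22 dB SPL.
Excess over the loudest (71.3 dB): 72.22 − 71.3 = 0.9 dB.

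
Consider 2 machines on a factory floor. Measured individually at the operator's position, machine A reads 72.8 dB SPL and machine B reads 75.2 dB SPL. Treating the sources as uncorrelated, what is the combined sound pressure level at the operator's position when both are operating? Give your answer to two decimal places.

77.17 dB SPL

Uncorrelated sources add in intensity (power), not in dB.
L_total = 10·log₁₀(10^(72.8/10) + 10^(75.2/10)) = 10·log₁₀(52170000) = 77.17 dB SPL.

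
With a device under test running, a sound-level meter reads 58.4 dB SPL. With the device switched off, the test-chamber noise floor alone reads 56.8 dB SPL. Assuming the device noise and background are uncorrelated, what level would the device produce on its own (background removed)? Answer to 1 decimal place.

Subtract intensities: L_src = 10·log₁₀(10^(L_total/10) − 10^(L_bg/10)).
L_src = 10·log₁₀(10^(58.4/10) − 10^(56.8/10)) = 10·log₁₀(213200) = 53.3 dB SPL.

53.3 dB SPL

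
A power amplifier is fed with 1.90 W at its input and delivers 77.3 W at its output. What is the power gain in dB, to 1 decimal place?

16.1 dB

For a power ratio, dB = 10·log₁₀(P₂/P₁).
10·log₁₀(77.3/1.90) = 10·log₁₀(40.68) = 16.1 dB.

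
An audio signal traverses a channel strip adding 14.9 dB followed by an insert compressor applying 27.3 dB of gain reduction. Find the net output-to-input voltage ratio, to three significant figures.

Net gain = 14.9 + (−27.3) = -12.4 dB.
Voltage ratio = 10^(-12.4/20) = 0.240.

0.240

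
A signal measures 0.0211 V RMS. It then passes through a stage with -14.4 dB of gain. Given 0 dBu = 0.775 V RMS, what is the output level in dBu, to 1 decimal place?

Input level: 20·log₁₀(0.0211/0.775) = -31.30 dBu.
Output: -31.30 − 14.4 = -45.7 dBu.

-45.7 dBu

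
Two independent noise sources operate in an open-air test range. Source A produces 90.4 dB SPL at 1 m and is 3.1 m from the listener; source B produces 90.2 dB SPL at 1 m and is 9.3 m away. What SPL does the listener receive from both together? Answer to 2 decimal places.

At the listener: L_A = 90.4 − 20·log₁₀(3.1) = 80.573 dB; L_B = 90.2 − 20·log₁₀(9.3) = 70.830 dB.
Combined: 10·log₁₀(10^(80.573/10)+10^(70.830/10)) = 81.01 dB SPL.

81.01 dB SPL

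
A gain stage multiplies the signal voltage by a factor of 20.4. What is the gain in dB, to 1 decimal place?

For a voltage ratio, dB = 20·log₁₀(V₂/V₁).
20·log₁₀(20.4) = 26.2 dB.

26.2 dB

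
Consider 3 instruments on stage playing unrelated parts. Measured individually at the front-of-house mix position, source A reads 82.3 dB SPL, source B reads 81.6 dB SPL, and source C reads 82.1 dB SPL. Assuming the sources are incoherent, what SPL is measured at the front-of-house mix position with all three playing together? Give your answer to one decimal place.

Add the sources as powers (linear), then convert back to dB:
L_total = 10·log₁₀(10^(82.3/10) + 10^(81.6/10) + 10^(82.1/10)) = 10·log₁₀(476500000) = 86.8 dB SPL.

86.8 dB SPL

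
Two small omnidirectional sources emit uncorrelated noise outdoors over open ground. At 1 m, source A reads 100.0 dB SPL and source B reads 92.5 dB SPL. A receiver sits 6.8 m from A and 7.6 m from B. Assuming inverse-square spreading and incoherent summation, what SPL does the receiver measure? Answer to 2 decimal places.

At the listener: L_A = 100.0 − 20·log₁₀(6.8) = 83.350 dB; L_B = 92.5 − 20·log₁₀(7.6) = 74.884 dB.
Combined: 10·log₁₀(10^(83.350/10)+10^(74.884/10)) = 83.93 dB SPL.

83.93 dB SPL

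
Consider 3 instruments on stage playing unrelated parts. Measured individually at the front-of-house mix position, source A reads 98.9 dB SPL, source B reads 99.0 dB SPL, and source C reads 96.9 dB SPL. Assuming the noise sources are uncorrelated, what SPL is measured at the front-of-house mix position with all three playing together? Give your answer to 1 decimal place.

103.1 dB SPL

Add the sources as powers (linear), then convert back to dB:
L_total = 10·log₁₀(10^(98.9/10) + 10^(99.0/10) + 10^(96.9/10)) = 10·log₁₀(20604000000) = 103.1 dB SPL.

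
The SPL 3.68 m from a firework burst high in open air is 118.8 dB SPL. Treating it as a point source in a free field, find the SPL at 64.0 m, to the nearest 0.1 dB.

94.0 dB SPL

Inverse-square spreading gives ΔL = −20·log₁₀(d₂/d₁).
ΔL = −20·log₁₀(64.0/3.68) = -24.81 dB, so L₂ = 118.8 + (-24.81) = 94.0 dB SPL.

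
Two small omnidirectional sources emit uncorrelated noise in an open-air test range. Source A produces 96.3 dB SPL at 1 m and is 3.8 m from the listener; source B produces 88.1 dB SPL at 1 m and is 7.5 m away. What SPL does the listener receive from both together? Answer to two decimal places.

At the listener: L_A = 96.3 − 20·log₁₀(3.8) = 84.704 dB; L_B = 88.1 − 20·log₁₀(7.5) = 70.599 dB.
Combined: 10·log₁₀(10^(84.704/10)+10^(70.599/10)) = 84.87 dB SPL.

84.87 dB SPL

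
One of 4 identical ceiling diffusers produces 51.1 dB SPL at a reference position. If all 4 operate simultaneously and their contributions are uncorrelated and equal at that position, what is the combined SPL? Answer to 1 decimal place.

57.1 dB SPL

4 equal incoherent sources raise the level by 10·log₁₀(4) = 6.02 dB.
L_total = 51.1 + 6.02 = 57.1 dB SPL.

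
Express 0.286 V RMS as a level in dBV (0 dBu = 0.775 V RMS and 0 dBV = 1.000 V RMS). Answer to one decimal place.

-10.9 dBV

dBV = 20·log₁₀(V / 1.000 V).
20·log₁₀(0.286/1.000) = -10.9 dBV.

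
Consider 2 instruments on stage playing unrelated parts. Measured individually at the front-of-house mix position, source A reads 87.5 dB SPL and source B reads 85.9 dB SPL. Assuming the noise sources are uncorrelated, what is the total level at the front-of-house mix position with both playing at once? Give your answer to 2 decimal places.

89.78 dB SPL

Incoherent sources sum as intensities:
L_total = 10·log₁₀(10^(87.5/10) + 10^(85.9/10)) = 10·log₁₀(951400000) = 89.78 dB SPL.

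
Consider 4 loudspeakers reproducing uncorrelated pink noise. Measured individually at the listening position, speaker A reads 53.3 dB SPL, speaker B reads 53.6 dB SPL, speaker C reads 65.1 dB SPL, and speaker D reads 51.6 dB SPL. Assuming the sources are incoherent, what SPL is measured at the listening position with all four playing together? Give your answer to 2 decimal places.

65.82 dB SPL

Add the sources as powers (linear), then convert back to dB:
L_total = 10·log₁₀(10^(53.3/10) + 10^(53.6/10) + 10^(65.1/10) + 10^(51.6/10)) = 10·log₁₀(3823000) = 65.82 dB SPL.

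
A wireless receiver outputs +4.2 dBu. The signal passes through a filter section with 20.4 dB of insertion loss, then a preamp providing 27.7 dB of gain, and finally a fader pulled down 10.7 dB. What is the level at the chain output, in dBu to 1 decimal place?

Gain stages sum in dB:
+4.2 − 20.4 + 27.7 − 10.7 = +0.8 dBu.

+0.8 dBu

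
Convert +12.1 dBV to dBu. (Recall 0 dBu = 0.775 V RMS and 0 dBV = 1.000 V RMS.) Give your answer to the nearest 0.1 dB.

+14.3 dBu

The offset between the scales is 20·log₁₀(0.775/1.000) = −2.214 dB.
So dBu = +12.1 + 2.214 = +14.3 dBu.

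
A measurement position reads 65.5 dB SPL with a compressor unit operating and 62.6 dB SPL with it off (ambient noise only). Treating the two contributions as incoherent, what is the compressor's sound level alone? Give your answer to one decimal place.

Remove the background by subtracting linear intensities:
L_src = 10·log₁₀(10^(65.5/10) − 10^(62.6/10)) = 10·log₁₀(1728000) = 62.4 dB SPL.

62.4 dB SPL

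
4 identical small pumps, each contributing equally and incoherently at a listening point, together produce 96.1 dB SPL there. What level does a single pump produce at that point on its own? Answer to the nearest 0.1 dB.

4 equal incoherent sources add 10·log₁₀(4) = 6.02 dB over one source.
L_one = 96.1 − 6.02 = 90.1 dB SPL.

90.1 dB SPL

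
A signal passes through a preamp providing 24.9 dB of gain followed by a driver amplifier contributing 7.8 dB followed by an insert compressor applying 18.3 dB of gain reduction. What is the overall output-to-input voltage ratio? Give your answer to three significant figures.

Net gain = 24.9 + 7.8 + (−18.3) = 14.4 dB.
Voltage ratio = 10^(14.4/20) = 5.25.

5.25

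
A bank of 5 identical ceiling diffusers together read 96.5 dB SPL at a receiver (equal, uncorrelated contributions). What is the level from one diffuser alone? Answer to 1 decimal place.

89.5 dB SPL

5 equal incoherent sources add 10·log₁₀(5) = 6.99 dB over one source.
L_one = 96.5 − 6.99 = 89.5 dB SPL.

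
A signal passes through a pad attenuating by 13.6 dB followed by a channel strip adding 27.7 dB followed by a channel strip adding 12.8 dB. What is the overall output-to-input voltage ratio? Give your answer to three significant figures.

22.1

Net gain = (−13.6) + 27.7 + 12.8 = 26.9 dB.
Voltage ratio = 10^(26.9/20) = 22.1.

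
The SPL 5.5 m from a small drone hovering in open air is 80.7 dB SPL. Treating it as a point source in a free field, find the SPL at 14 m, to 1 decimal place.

72.6 dB SPL

Free-field point source: level drops by 20·log₁₀ of the distance ratio.
ΔL = −20·log₁₀(14/5.5) = -8.12 dB, so L₂ = 80.7 + (-8.12) = 72.6 dB SPL.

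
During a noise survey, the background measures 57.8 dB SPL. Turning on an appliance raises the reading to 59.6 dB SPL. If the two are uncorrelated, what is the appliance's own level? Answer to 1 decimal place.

Remove the background by subtracting linear intensities:
L_src = 10·log₁₀(10^(59.6/10) − 10^(57.8/10)) = 10·log₁₀(309500) = 54.9 dB SPL.

54.9 dB SPL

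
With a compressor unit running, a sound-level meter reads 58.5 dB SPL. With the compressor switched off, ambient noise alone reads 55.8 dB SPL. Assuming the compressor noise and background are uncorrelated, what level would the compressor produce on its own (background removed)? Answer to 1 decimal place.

55.2 dB SPL

Remove the background by subtracting linear intensities:
L_src = 10·log₁₀(10^(58.5/10) − 10^(55.8/10)) = 10·log₁₀(327800) = 55.2 dB SPL.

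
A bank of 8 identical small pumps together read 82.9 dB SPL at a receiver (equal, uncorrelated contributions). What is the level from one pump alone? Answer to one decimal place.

8 equal incoherent sources add 10·log₁₀(8) = 9.03 dB over one source.
L_one = 82.9 − 9.03 = 73.9 dB SPL.

73.9 dB SPL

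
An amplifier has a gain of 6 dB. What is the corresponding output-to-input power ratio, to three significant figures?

3.98

Power ratio = 10^(dB/10).
10^(6/10) = 10^(0.6000) = 3.98.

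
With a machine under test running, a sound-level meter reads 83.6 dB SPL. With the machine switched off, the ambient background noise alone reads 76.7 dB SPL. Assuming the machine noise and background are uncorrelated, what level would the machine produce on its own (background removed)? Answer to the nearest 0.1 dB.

82.6 dB SPL

Background correction is a power subtraction:
L_src = 10·log₁₀(10^(83.6/10) − 10^(76.7/10)) = 10·log₁₀(182300000) = 82.6 dB SPL.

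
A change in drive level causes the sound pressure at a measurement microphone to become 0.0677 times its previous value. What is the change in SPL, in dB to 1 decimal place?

-23.4 dB

Sound pressure is an amplitude quantity: ΔL = 20·log₁₀(p₂/p₁).
20·log₁₀(0.0677) = -23.4 dB.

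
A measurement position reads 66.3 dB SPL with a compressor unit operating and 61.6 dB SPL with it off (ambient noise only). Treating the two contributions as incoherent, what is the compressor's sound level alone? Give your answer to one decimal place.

Remove the background by subtracting linear intensities:
L_src = 10·log₁₀(10^(66.3/10) − 10^(61.6/10)) = 10·log₁₀(2820000) = 64.5 dB SPL.

64.5 dB SPL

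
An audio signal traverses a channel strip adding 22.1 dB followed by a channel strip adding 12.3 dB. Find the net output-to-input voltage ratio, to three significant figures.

52.5

Net gain = 22.1 + 12.3 = 34.4 dB.
Voltage ratio = 10^(34.4/20) = 52.5.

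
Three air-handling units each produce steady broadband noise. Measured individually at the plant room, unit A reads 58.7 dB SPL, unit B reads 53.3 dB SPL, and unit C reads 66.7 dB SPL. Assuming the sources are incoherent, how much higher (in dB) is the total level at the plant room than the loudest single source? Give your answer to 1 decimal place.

0.8 dB

Incoherent sources sum as intensities:
L_total = 10·log₁₀(10^(58.7/10) + 10^(53.3/10) + 10^(66.7/10)) = 67.51 dB SPL.
Excess over the loudest (66.7 dB): 67.51 − 66.7 = 0.8 dB.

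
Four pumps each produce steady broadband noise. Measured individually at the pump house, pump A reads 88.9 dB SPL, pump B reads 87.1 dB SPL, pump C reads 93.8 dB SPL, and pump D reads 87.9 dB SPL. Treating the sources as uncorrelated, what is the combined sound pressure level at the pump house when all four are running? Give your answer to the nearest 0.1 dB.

96.3 dB SPL

Uncorrelated sources add in intensity (power), not in dB.
L_total = 10·log₁₀(10^(88.9/10) + 10^(87.1/10) + 10^(93.8/10) + 10^(87.9/10)) = 10·log₁₀(4305000000) = 96.3 dB SPL.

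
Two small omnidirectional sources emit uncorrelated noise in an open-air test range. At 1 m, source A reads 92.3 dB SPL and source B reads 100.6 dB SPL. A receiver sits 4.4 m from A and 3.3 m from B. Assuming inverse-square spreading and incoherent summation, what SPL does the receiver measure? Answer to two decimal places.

90.58 dB SPL

At the listener: L_A = 92.3 − 20·log₁₀(4.4) = 79.431 dB; L_B = 100.6 − 20·log₁₀(3.3) = 90.230 dB.
Combined: 10·log₁₀(10^(79.431/10)+10^(90.230/10)) = 90.58 dB SPL.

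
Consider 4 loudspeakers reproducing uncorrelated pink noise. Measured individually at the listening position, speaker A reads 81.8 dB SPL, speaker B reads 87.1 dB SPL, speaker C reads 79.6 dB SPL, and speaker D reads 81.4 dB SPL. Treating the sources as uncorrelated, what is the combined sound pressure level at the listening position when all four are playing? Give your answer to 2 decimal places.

89.51 dB SPL

Uncorrelated sources add in intensity (power), not in dB.
L_total = 10·log₁₀(10^(81.8/10) + 10^(87.1/10) + 10^(79.6/10) + 10^(81.4/10)) = 10·log₁₀(893500000) = 89.51 dB SPL.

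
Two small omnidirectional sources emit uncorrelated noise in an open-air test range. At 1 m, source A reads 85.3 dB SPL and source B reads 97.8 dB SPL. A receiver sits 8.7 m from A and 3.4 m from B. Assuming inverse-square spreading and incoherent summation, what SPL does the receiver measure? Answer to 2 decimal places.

87.21 dB SPL

At the listener: L_A = 85.3 − 20·log₁₀(8.7) = 66.510 dB; L_B = 97.8 − 20·log₁₀(3.4) = 87.170 dB.
Combined: 10·log₁₀(10^(66.510/10)+10^(87.170/10)) = 87.21 dB SPL.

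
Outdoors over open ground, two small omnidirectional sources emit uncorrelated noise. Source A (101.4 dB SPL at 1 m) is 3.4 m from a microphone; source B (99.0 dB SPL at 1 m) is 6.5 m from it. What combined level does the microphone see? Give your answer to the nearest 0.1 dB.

91.4 dB SPL

At the listener: L_A = 101.4 − 20·log₁₀(3.4) = 90.77 dB; L_B = 99.0 − 20·log₁₀(6.5) = 82.74 dB.
Combined: 10·log₁₀(10^(90.77/10)+10^(82.74/10)) = 91.4 dB SPL.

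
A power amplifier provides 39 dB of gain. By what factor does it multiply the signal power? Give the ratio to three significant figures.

Power ratio = 10^(dB/10).
10^(39/10) = 10^(3.900) = 7940.

7940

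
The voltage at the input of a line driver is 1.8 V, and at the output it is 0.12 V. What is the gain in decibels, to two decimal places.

-23.52 dB

Voltage ratio → dB uses the 20·log₁₀ form:
20·log₁₀(0.12/1.8) = 20·log₁₀(0.06667) = -23.52 dB.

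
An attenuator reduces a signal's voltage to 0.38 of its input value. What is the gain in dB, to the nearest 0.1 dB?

Voltage ratio → dB uses the 20·log₁₀ form:
20·log₁₀(0.38) = -8.4 dB.

-8.4 dB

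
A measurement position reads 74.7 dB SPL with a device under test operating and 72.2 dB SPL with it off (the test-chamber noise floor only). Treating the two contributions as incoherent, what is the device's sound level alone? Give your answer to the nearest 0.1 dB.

Background correction is a power subtraction:
L_src = 10·log₁₀(10^(74.7/10) − 10^(72.2/10)) = 10·log₁₀(12920000) = 71.1 dB SPL.

71.1 dB SPL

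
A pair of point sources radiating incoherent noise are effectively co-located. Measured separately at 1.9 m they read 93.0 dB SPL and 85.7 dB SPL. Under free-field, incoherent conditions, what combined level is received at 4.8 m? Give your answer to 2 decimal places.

Combined at 1.9 m: 10·log₁₀(10^(93.0/10)+10^(85.7/10)) = 93.742 dB SPL.
Then apply −20·log₁₀(4.8/1.9) = -8.050 dB → 85.69 dB SPL.

85.69 dB SPL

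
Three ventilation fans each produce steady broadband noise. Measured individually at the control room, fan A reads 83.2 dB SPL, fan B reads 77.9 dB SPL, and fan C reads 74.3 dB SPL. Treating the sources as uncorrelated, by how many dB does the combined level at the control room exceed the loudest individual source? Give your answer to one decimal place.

Add the sources as powers (linear), then convert back to dB:
L_total = 10·log₁₀(10^(83.2/10) + 10^(77.9/10) + 10^(74.3/10)) = 84.73 dB SPL.
Excess over the loudest (83.2 dB): 84.73 − 83.2 = 1.5 dB.

1.5 dB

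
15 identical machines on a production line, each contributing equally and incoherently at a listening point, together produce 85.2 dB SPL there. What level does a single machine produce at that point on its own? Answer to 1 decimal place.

15 equal incoherent sources add 10·log₁₀(15) = 11.76 dB over one source.
L_one = 85.2 − 11.76 = 73.4 dB SPL.

73.4 dB SPL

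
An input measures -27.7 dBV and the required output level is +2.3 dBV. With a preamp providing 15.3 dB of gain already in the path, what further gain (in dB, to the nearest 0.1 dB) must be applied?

14.7 dB

The required make-up gain is the shortfall in the dB sum.
G = +2.3 − (-27.7) − 15.3 = 14.7 dB.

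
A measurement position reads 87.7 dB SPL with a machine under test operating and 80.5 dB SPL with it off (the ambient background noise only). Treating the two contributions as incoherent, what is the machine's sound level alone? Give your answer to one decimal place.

Background correction is a power subtraction:
L_src = 10·log₁₀(10^(87.7/10) − 10^(80.5/10)) = 10·log₁₀(476600000) = 86.8 dB SPL.

86.8 dB SPL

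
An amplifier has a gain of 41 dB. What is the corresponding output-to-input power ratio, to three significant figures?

12600

Power ratio = 10^(dB/10).
10^(41/10) = 10^(4.100) = 12600.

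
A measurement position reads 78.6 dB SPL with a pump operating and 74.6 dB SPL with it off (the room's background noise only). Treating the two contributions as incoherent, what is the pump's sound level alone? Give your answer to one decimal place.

76.4 dB SPL

Background correction is a power subtraction:
L_src = 10·log₁₀(10^(78.6/10) − 10^(74.6/10)) = 10·log₁₀(43600000) = 76.4 dB SPL.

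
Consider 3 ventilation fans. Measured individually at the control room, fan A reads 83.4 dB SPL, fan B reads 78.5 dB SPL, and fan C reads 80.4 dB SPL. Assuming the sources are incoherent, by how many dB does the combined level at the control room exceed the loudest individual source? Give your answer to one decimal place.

2.6 dB

Add the sources as powers (linear), then convert back to dB:
L_total = 10·log₁₀(10^(83.4/10) + 10^(78.5/10) + 10^(80.4/10)) = 86.01 dB SPL.
Excess over the loudest (83.4 dB): 86.01 − 83.4 = 2.6 dB.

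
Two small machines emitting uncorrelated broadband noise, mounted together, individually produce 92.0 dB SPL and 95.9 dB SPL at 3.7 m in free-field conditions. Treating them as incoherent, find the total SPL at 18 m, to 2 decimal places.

83.64 dB SPL

Combined at 3.7 m: 10·log₁₀(10^(92.0/10)+10^(95.9/10)) = 97.384 dB SPL.
Then apply −20·log₁₀(18/3.7) = -13.741 dB → 83.64 dB SPL.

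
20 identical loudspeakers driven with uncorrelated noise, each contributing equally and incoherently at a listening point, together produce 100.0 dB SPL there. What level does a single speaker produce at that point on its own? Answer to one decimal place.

20 equal incoherent sources add 10·log₁₀(20) = 13.01 dB over one source.
L_one = 100.0 − 13.01 = 87.0 dB SPL.

87.0 dB SPL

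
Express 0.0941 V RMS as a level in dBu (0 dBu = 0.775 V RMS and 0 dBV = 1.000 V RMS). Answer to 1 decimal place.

dBu = 20·log₁₀(V / 0.775 V).
20·log₁₀(0.0941/0.775) = -18.3 dBu.

-18.3 dBu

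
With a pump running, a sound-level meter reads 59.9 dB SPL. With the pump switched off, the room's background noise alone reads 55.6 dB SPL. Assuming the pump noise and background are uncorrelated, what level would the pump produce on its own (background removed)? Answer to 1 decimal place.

Subtract intensities: L_src = 10·log₁₀(10^(L_total/10) − 10^(L_bg/10)).
L_src = 10·log₁₀(10^(59.9/10) − 10^(55.6/10)) = 10·log₁₀(614200) = 57.9 dB SPL.

57.9 dB SPL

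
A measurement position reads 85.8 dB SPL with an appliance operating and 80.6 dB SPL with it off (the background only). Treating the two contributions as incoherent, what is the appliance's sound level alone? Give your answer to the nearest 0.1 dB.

84.2 dB SPL

Subtract intensities: L_src = 10·log₁₀(10^(L_total/10) − 10^(L_bg/10)).
L_src = 10·log₁₀(10^(85.8/10) − 10^(80.6/10)) = 10·log₁₀(265400000) = 84.2 dB SPL.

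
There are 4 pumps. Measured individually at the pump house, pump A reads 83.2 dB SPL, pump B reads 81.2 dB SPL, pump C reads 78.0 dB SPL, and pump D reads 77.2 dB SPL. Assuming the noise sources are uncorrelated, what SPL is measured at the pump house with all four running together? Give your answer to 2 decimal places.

86.59 dB SPL

Add the sources as powers (linear), then convert back to dB:
L_total = 10·log₁₀(10^(83.2/10) + 10^(81.2/10) + 10^(78.0/10) + 10^(77.2/10)) = 10·log₁₀(456300000) = 86.59 dB SPL.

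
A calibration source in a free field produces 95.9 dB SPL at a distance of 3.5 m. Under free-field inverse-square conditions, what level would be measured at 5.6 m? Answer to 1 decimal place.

91.8 dB SPL

Free-field point source: level drops by 20·log₁₀ of the distance ratio.
ΔL = −20·log₁₀(5.6/3.5) = -4.08 dB, so L₂ = 95.9 + (-4.08) = 91.8 dB SPL.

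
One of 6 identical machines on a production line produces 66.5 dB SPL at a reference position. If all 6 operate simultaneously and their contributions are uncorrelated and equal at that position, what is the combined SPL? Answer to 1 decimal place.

74.3 dB SPL

6 equal incoherent sources raise the level by 10·log₁₀(6) = 7.78 dB.
L_total = 66.5 + 7.78 = 74.3 dB SPL.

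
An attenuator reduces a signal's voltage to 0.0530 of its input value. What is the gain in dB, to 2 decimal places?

-25.51 dB

Voltage ratio → dB uses the 20·log₁₀ form:
20·log₁₀(0.0530) = -25.51 dB.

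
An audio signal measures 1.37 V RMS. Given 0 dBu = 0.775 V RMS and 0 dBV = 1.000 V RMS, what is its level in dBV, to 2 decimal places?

dBV = 20·log₁₀(V / 1.000 V).
20·log₁₀(1.37/1.000) = +2.73 dBV.

+2.73 dBV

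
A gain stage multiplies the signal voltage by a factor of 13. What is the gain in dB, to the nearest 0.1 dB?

For a voltage ratio, dB = 20·log₁₀(V₂/V₁).
20·log₁₀(13) = 22.3 dB.

22.3 dB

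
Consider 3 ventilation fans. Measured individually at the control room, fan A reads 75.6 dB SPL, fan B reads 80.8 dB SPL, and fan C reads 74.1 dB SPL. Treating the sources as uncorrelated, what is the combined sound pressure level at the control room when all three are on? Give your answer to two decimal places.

Uncorrelated sources add in intensity (power), not in dB.
L_total = 10·log₁₀(10^(75.6/10) + 10^(80.8/10) + 10^(74.1/10)) = 10·log₁₀(182200000) = 82.61 dB SPL.

82.61 dB SPL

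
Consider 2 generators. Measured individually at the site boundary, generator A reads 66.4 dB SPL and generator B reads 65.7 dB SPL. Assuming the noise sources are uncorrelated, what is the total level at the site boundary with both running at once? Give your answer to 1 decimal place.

69.1 dB SPL

Incoherent sources sum as intensities:
L_total = 10·log₁₀(10^(66.4/10) + 10^(65.7/10)) = 10·log₁₀(8081000) = 69.1 dB SPL.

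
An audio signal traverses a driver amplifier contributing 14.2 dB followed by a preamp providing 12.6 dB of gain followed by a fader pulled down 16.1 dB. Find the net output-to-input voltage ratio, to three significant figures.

Net gain = 14.2 + 12.6 + (−16.1) = 10.7 dB.
Voltage ratio = 10^(10.7/20) = 3.43.

3.43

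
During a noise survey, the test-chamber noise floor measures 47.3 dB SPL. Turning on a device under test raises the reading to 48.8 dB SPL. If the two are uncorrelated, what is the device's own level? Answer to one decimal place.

Background correction is a power subtraction:
L_src = 10·log₁₀(10^(48.8/10) − 10^(47.3/10)) = 10·log₁₀(22150) = 43.5 dB SPL.

43.5 dB SPL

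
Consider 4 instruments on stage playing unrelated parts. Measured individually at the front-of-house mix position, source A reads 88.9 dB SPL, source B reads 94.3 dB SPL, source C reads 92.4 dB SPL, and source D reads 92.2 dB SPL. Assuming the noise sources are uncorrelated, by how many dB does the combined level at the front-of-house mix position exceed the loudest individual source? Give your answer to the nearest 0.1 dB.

4.1 dB

Add the sources as powers (linear), then convert back to dB:
L_total = 10·log₁₀(10^(88.9/10) + 10^(94.3/10) + 10^(92.4/10) + 10^(92.2/10)) = 98.37 dB SPL.
Excess over the loudest (94.3 dB): 98.37 − 94.3 = 4.1 dB.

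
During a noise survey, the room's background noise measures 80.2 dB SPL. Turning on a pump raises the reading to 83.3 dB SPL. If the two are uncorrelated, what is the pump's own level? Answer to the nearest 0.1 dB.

80.4 dB SPL

Background correction is a power subtraction:
L_src = 10·log₁₀(10^(83.3/10) − 10^(80.2/10)) = 10·log₁₀(109100000) = 80.4 dB SPL.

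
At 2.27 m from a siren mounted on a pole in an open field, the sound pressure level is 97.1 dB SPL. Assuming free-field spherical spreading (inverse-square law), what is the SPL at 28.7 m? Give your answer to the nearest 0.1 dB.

75.1 dB SPL

For a point source in a free field, ΔL = −20·log₁₀(d₂/d₁).
ΔL = −20·log₁₀(28.7/2.27) = -22.04 dB, so L₂ = 97.1 + (-22.04) = 75.1 dB SPL.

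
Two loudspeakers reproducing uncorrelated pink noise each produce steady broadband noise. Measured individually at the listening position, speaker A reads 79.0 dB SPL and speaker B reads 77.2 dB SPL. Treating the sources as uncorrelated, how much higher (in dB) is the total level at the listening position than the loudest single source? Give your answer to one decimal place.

Incoherent sources sum as intensities:
L_total = 10·log₁₀(10^(79.0/10) + 10^(77.2/10)) = 81.20 dB SPL.
Excess over the loudest (79.0 dB): 81.20 − 79.0 = 2.2 dB.

2.2 dB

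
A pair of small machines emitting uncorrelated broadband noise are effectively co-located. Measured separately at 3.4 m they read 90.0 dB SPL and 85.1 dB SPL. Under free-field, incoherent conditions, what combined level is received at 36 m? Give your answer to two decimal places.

70.72 dB SPL

Combined at 3.4 m: 10·log₁₀(10^(90.0/10)+10^(85.1/10)) = 91.218 dB SPL.
Then apply −20·log₁₀(36/3.4) = -20.496 dB → 70.72 dB SPL.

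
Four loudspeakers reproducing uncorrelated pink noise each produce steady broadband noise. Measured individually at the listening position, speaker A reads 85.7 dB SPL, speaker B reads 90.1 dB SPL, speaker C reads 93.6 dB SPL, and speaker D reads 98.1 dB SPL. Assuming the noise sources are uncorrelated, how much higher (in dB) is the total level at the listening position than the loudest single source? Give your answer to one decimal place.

2.0 dB

Incoherent sources sum as intensities:
L_total = 10·log₁₀(10^(85.7/10) + 10^(90.1/10) + 10^(93.6/10) + 10^(98.1/10)) = 100.06 dB SPL.
Excess over the loudest (98.1 dB): 100.06 − 98.1 = 2.0 dB.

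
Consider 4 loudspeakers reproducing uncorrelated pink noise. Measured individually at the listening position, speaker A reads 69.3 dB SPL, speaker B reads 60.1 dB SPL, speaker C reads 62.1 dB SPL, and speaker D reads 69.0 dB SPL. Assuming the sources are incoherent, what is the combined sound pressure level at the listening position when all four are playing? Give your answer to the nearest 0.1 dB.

Add the sources as powers (linear), then convert back to dB:
L_total = 10·log₁₀(10^(69.3/10) + 10^(60.1/10) + 10^(62.1/10) + 10^(69.0/10)) = 10·log₁₀(19100000) = 72.8 dB SPL.

72.8 dB SPL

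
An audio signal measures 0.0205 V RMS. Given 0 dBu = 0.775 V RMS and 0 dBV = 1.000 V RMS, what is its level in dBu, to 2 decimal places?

dBu = 20·log₁₀(V / 0.775 V).
20·log₁₀(0.0205/0.775) = -31.55 dBu.

-31.55 dBu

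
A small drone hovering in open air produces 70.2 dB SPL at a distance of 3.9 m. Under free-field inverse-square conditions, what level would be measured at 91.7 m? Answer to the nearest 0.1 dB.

Free-field point source: level drops by 20·log₁₀ of the distance ratio.
ΔL = −20·log₁₀(91.7/3.9) = -27.43 dB, so L₂ = 70.2 + (-27.43) = 42.8 dB SPL.

42.8 dB SPL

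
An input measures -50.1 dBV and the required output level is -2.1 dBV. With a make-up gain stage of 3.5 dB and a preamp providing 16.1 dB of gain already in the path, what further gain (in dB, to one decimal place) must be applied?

28.4 dB

The required make-up gain is the shortfall in the dB sum.
G = -2.1 − (-50.1) − 3.5 − 16.1 = 28.4 dB.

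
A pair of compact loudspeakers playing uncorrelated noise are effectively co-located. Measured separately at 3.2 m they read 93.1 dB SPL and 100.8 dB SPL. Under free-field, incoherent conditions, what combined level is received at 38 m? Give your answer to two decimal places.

79.99 dB SPL

Combined at 3.2 m: 10·log₁₀(10^(93.1/10)+10^(100.8/10)) = 101.481 dB SPL.
Then apply −20·log₁₀(38/3.2) = -21.493 dB → 79.99 dB SPL.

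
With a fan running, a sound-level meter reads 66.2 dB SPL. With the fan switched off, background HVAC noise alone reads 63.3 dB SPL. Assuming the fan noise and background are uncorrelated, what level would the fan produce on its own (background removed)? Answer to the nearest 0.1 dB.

Remove the background by subtracting linear intensities:
L_src = 10·log₁₀(10^(66.2/10) − 10^(63.3/10)) = 10·log₁₀(2031000) = 63.1 dB SPL.

63.1 dB SPL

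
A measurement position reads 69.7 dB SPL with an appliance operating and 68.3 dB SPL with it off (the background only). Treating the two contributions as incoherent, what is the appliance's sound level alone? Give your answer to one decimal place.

Subtract intensities: L_src = 10·log₁₀(10^(L_total/10) − 10^(L_bg/10)).
L_src = 10·log₁₀(10^(69.7/10) − 10^(68.3/10)) = 10·log₁₀(2572000) = 64.1 dB SPL.

64.1 dB SPL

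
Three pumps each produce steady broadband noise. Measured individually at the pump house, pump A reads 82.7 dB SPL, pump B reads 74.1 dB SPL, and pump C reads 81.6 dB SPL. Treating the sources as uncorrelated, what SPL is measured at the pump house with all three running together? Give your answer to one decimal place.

Incoherent sources sum as intensities:
L_total = 10·log₁₀(10^(82.7/10) + 10^(74.1/10) + 10^(81.6/10)) = 10·log₁₀(356500000) = 85.5 dB SPL.

85.5 dB SPL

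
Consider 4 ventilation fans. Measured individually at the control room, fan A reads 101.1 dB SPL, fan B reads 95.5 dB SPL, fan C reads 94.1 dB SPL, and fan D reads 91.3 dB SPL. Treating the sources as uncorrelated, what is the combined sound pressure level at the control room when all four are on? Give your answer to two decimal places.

103.09 dB SPL

Incoherent sources sum as intensities:
L_total = 10·log₁₀(10^(101.1/10) + 10^(95.5/10) + 10^(94.1/10) + 10^(91.3/10)) = 10·log₁₀(20350000000) = 103.09 dB SPL.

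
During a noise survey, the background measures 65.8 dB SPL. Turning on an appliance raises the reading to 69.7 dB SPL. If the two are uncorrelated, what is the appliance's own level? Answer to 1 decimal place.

67.4 dB SPL

Subtract intensities: L_src = 10·log₁₀(10^(L_total/10) − 10^(L_bg/10)).
L_src = 10·log₁₀(10^(69.7/10) − 10^(65.8/10)) = 10·log₁₀(5531000) = 67.4 dB SPL.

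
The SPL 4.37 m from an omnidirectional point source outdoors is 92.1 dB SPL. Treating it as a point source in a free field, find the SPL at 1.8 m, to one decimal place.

99.8 dB SPL

Inverse-square spreading gives ΔL = −20·log₁₀(d₂/d₁).
ΔL = −20·log₁₀(1.8/4.37) = 7.70 dB, so L₂ = 92.1 + (7.70) = 99.8 dB SPL.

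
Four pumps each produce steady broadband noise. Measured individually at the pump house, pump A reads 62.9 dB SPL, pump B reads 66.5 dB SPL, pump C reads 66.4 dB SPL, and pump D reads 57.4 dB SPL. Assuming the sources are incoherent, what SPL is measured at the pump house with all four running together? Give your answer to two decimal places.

70.54 dB SPL

Add the sources as powers (linear), then convert back to dB:
L_total = 10·log₁₀(10^(62.9/10) + 10^(66.5/10) + 10^(66.4/10) + 10^(57.4/10)) = 10·log₁₀(11330000) = 70.54 dB SPL.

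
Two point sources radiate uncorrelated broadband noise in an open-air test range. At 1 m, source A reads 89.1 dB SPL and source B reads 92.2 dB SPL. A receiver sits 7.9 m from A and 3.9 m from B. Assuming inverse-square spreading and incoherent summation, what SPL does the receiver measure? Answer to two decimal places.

80.87 dB SPL

At the listener: L_A = 89.1 − 20·log₁₀(7.9) = 71.147 dB; L_B = 92.2 − 20·log₁₀(3.9) = 80.379 dB.
Combined: 10·log₁₀(10^(71.147/10)+10^(80.379/10)) = 80.87 dB SPL.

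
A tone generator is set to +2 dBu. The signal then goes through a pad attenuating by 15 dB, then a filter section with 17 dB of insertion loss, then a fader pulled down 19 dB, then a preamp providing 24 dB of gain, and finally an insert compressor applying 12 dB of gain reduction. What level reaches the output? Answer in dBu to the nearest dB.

-37 dBu

Cascaded gains and losses add directly in dB.
+2 − 15 − 17 − 19 + 24 − 12 = -37 dBu.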